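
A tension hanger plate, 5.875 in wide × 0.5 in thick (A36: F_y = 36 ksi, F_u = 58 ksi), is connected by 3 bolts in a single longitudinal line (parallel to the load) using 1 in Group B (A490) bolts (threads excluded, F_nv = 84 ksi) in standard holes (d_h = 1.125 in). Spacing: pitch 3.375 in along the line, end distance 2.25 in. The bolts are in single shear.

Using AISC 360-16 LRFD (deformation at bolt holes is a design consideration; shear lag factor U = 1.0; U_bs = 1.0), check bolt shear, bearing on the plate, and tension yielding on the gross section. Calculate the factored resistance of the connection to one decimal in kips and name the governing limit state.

95.2 kips (gross-section yield governs)

Bolt shear: A_b = π(1)²/4 = 0.7854 in². φR_n = 0.75 × 84 × 0.7854 × 3 × 1 = 148.4 kips.
Bearing (0.5 in plate, F_u = 58 ksi): end bolts L_c = 2.25 − 1.125/2 = 1.6875, R_n = min(1.2×1.6875×0.5×58, 2.4×1×0.5×58) = 58.725 kips/bolt; interior L_c = 3.375 − 1.125 = 2.25, R_n = 69.6 kips/bolt. φR_n = 0.75 × (1×58.725 + 2×69.6) = 148.4 kips.
Tension yield (gross): A_g = 5.875×0.5 = 2.9375 in². φR_n = 0.90 × 36 × 2.9375 = 95.2 kips.
Governing: min(148.4, 148.4, 95.2) = 95.2 kips → gross-section yield.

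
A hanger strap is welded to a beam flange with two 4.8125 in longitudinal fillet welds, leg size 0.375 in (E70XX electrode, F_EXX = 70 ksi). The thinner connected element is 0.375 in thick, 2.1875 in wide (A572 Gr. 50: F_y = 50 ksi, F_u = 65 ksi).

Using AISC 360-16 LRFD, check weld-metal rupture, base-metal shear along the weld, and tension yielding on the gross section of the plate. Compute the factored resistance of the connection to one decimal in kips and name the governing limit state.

36.9 kips (gross-section yield governs)

Weld metal: throat = 0.707×0.375 = 0.26513 in, L = 2×4.8125 = 9.625 in. φR_n = 0.75 × 0.6 × 70 × 0.26513 × 9.625 = 80.4 kips.
Base metal shear (0.375 in plate): yield φR_n = 1.0×0.6×50×0.375×9.625 = 108.3 kips; rupture φR_n = 0.75×0.6×65×0.375×9.625 = 105.6 kips; take 105.6 kips (rupture).
Tension yield (gross): A_g = 2.1875×0.375 = 0.82031 in². φR_n = 0.90 × 50 × 0.82031 = 36.9 kips.
Governing: min(80.4, 105.6, 36.9) = 36.9 kips → gross-section yield.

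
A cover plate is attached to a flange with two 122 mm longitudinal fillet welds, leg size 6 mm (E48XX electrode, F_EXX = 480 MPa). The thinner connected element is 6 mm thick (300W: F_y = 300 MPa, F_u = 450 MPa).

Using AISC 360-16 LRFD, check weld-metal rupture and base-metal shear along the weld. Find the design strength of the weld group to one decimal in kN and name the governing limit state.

223.6 kN (weld metal governs)

Weld metal: throat = 0.707×6 = 4.242 mm, L = 2×122 = 244 mm. φR_n = 0.75 × 0.6 × 480 × 4.242 × 244 = 223.6 kN.
Base metal shear (6 mm plate): yield φR_n = 1.0×0.6×300×6×244 = 263.5 kN; rupture φR_n = 0.75×0.6×450×6×244 = 296.5 kN; take 263.5 kN (yield).
Governing: min(223.6, 263.5) = 223.6 kN → weld metal.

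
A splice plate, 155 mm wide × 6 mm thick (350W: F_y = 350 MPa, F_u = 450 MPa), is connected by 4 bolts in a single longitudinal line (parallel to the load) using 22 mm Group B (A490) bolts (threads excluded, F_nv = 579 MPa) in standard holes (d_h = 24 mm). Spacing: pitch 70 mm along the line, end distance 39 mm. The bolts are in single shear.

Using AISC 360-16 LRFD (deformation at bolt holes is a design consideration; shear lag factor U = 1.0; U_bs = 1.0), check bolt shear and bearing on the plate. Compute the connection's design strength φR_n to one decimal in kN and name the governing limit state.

386.4 kN (bearing governs)

Bolt shear: A_b = π(22)²/4 = 380.13 mm². φR_n = 0.75 × 579 × 380.13 × 4 × 1 = 660.3 kN.
Bearing (6 mm plate, F_u = 450 MPa): end bolts L_c = 39 − 24/2 = 27, R_n = min(1.2×27×6×450, 2.4×22×6×450) = 87.48 kN/bolt; interior L_c = 70 − 24 = 46, R_n = 142.56 kN/bolt. φR_n = 0.75 × (1×87.48 + 3×142.56) = 386.4 kN.
Governing: min(660.3, 386.4) = 386.4 kN → bearing.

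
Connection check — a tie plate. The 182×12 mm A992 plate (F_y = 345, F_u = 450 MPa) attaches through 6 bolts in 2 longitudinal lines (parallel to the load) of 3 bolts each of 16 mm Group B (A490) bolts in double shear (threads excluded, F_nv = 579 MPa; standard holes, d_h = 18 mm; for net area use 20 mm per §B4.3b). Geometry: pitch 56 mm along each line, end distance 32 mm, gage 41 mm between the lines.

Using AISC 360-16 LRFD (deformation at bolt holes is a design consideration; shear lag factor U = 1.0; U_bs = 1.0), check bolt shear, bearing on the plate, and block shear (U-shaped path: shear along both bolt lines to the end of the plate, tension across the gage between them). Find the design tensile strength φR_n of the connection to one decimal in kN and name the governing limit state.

Bolt shear: A_b = π(16)²/4 = 201.06 mm². φR_n = 0.75 × 579 × 201.06 × 6 × 2 = 1047.7 kN.
Bearing (12 mm plate, F_u = 450 MPa): end bolts L_c = 32 − 18/2 = 23, R_n = min(1.2×23×12×450, 2.4×16×12×450) = 149.04 kN/bolt; interior L_c = 56 − 18 = 38, R_n = 207.36 kN/bolt. φR_n = 0.75 × (2×149.04 + 4×207.36) = 845.6 kN.
Block shear: shear path 2×[32+2×56] = 2×144 mm, A_gv = 3456, A_nv = 2×(144 − 2.5×20)×12 = 2256 mm²; tension across gage: (41 − 1×20)×12 = 252 mm². R_n = min(0.6×450×2256, 0.6×345×3456) + 1.0×450×252 = min(609.12, 715.39) + 113.4 = 722.52 kN. φR_n = 0.75 × 722.52 = 541.9 kN.
Governing: min(1047.7, 845.6, 541.9) = 541.9 kN → block shear.

541.9 kN (block shear governs)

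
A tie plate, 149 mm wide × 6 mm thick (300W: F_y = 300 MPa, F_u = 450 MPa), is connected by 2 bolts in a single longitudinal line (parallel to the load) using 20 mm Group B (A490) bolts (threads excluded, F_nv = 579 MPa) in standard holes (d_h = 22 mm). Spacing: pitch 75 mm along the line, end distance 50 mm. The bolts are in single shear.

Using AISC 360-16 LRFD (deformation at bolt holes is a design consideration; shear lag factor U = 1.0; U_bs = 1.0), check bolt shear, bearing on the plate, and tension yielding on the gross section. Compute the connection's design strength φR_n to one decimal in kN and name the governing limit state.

192.0 kN (bearing governs)

Bolt shear: A_b = π(20)²/4 = 314.16 mm². φR_n = 0.75 × 579 × 314.16 × 2 × 1 = 272.8 kN.
Bearing (6 mm plate, F_u = 450 MPa): end bolts L_c = 50 − 22/2 = 39, R_n = min(1.2×39×6×450, 2.4×20×6×450) = 126.36 kN/bolt; interior L_c = 75 − 22 = 53, R_n = 129.6 kN/bolt. φR_n = 0.75 × (1×126.36 + 1×129.6) = 192.0 kN.
Tension yield (gross): A_g = 149×6 = 894 mm². φR_n = 0.90 × 300 × 894 = 241.4 kN.
Governing: min(272.8, 192.0, 241.4) = 192.0 kN → bearing.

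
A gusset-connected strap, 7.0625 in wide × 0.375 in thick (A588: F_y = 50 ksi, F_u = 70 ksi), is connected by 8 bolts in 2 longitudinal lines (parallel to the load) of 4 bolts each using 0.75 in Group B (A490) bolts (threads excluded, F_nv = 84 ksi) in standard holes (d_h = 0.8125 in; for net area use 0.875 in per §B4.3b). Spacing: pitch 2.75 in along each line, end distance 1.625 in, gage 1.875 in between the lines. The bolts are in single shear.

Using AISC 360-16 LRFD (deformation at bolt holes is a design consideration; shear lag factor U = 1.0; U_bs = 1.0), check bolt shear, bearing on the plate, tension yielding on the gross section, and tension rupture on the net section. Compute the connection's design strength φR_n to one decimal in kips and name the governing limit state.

104.6 kips (net-section rupture governs)

Bolt shear: A_b = π(0.75)²/4 = 0.44179 in². φR_n = 0.75 × 84 × 0.44179 × 8 × 1 = 222.7 kips.
Bearing (0.375 in plate, F_u = 70 ksi): end bolts L_c = 1.625 − 0.8125/2 = 1.21875, R_n = min(1.2×1.21875×0.375×70, 2.4×0.75×0.375×70) = 38.391 kips/bolt; interior L_c = 2.75 − 0.8125 = 1.9375, R_n = 47.25 kips/bolt. φR_n = 0.75 × (2×38.391 + 6×47.25) = 270.2 kips.
Tension yield (gross): A_g = 7.0625×0.375 = 2.6484 in². φR_n = 0.90 × 50 × 2.6484 = 119.2 kips.
Tension rupture (net): A_n = (7.0625 − 2×0.875)×0.375 = 1.9922 in² (U = 1.0, A_e = A_n). φR_n = 0.75 × 70 × 1.9922 = 104.6 kips.
Governing: min(222.7, 270.2, 119.2, 104.6) = 104.6 kips → net-section rupture.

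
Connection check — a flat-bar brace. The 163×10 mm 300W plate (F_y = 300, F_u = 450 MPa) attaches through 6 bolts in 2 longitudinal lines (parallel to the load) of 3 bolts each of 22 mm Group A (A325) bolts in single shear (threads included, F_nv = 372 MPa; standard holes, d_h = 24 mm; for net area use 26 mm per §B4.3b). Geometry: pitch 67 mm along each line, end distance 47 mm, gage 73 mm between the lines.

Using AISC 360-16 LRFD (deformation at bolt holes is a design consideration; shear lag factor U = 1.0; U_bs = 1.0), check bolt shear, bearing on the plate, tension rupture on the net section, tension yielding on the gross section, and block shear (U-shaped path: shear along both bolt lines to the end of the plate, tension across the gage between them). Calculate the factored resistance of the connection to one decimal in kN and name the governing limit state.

Bolt shear: A_b = π(22)²/4 = 380.13 mm². φR_n = 0.75 × 372 × 380.13 × 6 × 1 = 636.3 kN.
Bearing (10 mm plate, F_u = 450 MPa): end bolts L_c = 47 − 24/2 = 35, R_n = min(1.2×35×10×450, 2.4×22×10×450) = 189 kN/bolt; interior L_c = 67 − 24 = 43, R_n = 232.2 kN/bolt. φR_n = 0.75 × (2×189 + 4×232.2) = 980.1 kN.
Tension rupture (net): A_n = (163 − 2×26)×10 = 1110 mm² (U = 1.0, A_e = A_n). φR_n = 0.75 × 450 × 1110 = 374.6 kN.
Tension yield (gross): A_g = 163×10 = 1630 mm². φR_n = 0.90 × 300 × 1630 = 440.1 kN.
Block shear: shear path 2×[47+2×67] = 2×181 mm, A_gv = 3620, A_nv = 2×(181 − 2.5×26)×10 = 2320 mm²; tension across gage: (73 − 1×26)×10 = 470 mm². R_n = min(0.6×450×2320, 0.6×300×3620) + 1.0×450×470 = min(626.4, 651.6) + 211.5 = 837.9 kN. φR_n = 0.75 × 837.9 = 628.4 kN.
Governing: min(636.3, 980.1, 374.6, 440.1, 628.4) = 374.6 kN → net-section rupture.

374.6 kN (net-section rupture governs)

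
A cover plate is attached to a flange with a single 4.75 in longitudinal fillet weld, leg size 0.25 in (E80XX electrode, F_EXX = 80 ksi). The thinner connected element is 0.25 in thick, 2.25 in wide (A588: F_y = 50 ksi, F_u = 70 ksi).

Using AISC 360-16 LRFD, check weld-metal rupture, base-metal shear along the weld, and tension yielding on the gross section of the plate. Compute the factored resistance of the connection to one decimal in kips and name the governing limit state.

25.3 kips (gross-section yield governs)

Weld metal: throat = 0.707×0.25 = 0.17675 in, L = 4.75 in. φR_n = 0.75 × 0.6 × 80 × 0.17675 × 4.75 = 30.2 kips.
Base metal shear (0.25 in plate): yield φR_n = 1.0×0.6×50×0.25×4.75 = 35.6 kips; rupture φR_n = 0.75×0.6×70×0.25×4.75 = 37.4 kips; take 35.6 kips (yield).
Tension yield (gross): A_g = 2.25×0.25 = 0.5625 in². φR_n = 0.90 × 50 × 0.5625 = 25.3 kips.
Governing: min(30.2, 35.6, 25.3) = 25.3 kips → gross-section yield.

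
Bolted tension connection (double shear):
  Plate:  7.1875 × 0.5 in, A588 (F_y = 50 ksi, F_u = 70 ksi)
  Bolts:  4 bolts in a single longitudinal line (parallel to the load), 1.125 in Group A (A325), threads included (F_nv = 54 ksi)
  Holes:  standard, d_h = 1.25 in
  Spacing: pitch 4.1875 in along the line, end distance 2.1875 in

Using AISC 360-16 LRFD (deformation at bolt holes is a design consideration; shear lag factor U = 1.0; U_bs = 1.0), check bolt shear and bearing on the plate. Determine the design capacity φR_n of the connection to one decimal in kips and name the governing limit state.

Bolt shear: A_b = π(1.125)²/4 = 0.99402 in². φR_n = 0.75 × 54 × 0.99402 × 4 × 2 = 322.1 kips.
Bearing (0.5 in plate, F_u = 70 ksi): end bolts L_c = 2.1875 − 1.25/2 = 1.5625, R_n = min(1.2×1.5625×0.5×70, 2.4×1.125×0.5×70) = 65.625 kips/bolt; interior L_c = 4.1875 − 1.25 = 2.9375, R_n = 94.5 kips/bolt. φR_n = 0.75 × (1×65.625 + 3×94.5) = 261.8 kips.
Governing: min(322.1, 261.8) = 261.8 kips → bearing.

261.8 kips (bearing governs)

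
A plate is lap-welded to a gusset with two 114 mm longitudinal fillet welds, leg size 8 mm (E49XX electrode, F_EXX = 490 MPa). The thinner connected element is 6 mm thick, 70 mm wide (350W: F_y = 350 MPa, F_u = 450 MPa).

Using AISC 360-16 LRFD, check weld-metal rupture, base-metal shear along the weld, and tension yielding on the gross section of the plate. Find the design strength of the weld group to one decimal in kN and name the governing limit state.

132.3 kN (gross-section yield governs)

Weld metal: throat = 0.707×8 = 5.656 mm, L = 2×114 = 228 mm. φR_n = 0.75 × 0.6 × 490 × 5.656 × 228 = 284.3 kN.
Base metal shear (6 mm plate): yield φR_n = 1.0×0.6×350×6×228 = 287.3 kN; rupture φR_n = 0.75×0.6×450×6×228 = 277.0 kN; take 277.0 kN (rupture).
Tension yield (gross): A_g = 70×6 = 420 mm². φR_n = 0.90 × 350 × 420 = 132.3 kN.
Governing: min(284.3, 277.0, 132.3) = 132.3 kN → gross-section yield.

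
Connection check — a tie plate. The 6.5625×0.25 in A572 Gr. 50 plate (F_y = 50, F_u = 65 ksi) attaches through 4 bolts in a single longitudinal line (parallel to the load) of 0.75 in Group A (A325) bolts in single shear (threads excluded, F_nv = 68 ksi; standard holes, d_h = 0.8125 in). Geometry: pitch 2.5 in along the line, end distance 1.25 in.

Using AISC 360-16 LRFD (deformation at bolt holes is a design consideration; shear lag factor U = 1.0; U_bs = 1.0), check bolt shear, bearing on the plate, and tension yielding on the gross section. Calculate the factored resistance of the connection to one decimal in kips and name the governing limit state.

73.8 kips (gross-section yield governs)

Bolt shear: A_b = π(0.75)²/4 = 0.44179 in². φR_n = 0.75 × 68 × 0.44179 × 4 × 1 = 90.1 kips.
Bearing (0.25 in plate, F_u = 65 ksi): end bolts L_c = 1.25 − 0.8125/2 = 0.84375, R_n = min(1.2×0.84375×0.25×65, 2.4×0.75×0.25×65) = 16.453 kips/bolt; interior L_c = 2.5 − 0.8125 = 1.6875, R_n = 29.25 kips/bolt. φR_n = 0.75 × (1×16.453 + 3×29.25) = 78.2 kips.
Tension yield (gross): A_g = 6.5625×0.25 = 1.6406 in². φR_n = 0.90 × 50 × 1.6406 = 73.8 kips.
Governing: min(90.1, 78.2, 73.8) = 73.8 kips → gross-section yield.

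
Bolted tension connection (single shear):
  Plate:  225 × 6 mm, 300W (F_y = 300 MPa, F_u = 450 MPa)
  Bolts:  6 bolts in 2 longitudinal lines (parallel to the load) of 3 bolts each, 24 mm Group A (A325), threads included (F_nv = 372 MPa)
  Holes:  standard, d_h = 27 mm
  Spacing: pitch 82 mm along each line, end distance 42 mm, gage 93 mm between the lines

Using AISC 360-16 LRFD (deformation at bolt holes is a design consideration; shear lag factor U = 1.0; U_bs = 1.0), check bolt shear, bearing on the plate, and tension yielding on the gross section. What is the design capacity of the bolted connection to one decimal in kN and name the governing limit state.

Bolt shear: A_b = π(24)²/4 = 452.39 mm². φR_n = 0.75 × 372 × 452.39 × 6 × 1 = 757.3 kN.
Bearing (6 mm plate, F_u = 450 MPa): end bolts L_c = 42 − 27/2 = 28.5, R_n = min(1.2×28.5×6×450, 2.4×24×6×450) = 92.34 kN/bolt; interior L_c = 82 − 27 = 55, R_n = 155.52 kN/bolt. φR_n = 0.75 × (2×92.34 + 4×155.52) = 605.1 kN.
Tension yield (gross): A_g = 225×6 = 1350 mm². φR_n = 0.90 × 300 × 1350 = 364.5 kN.
Governing: min(757.3, 605.1, 364.5) = 364.5 kN → gross-section yield.

364.5 kN (gross-section yield governs)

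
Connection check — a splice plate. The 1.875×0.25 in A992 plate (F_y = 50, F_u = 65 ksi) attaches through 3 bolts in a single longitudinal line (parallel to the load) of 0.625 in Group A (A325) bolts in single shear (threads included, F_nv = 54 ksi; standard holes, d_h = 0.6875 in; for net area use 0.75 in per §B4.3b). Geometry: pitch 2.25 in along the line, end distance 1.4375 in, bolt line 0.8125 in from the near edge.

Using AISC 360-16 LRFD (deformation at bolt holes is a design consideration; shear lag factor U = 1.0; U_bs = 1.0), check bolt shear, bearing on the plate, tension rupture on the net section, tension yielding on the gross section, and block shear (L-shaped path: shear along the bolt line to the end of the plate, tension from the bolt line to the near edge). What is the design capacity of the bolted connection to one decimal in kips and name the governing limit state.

13.7 kips (net-section rupture governs)

Bolt shear: A_b = π(0.625)²/4 = 0.3068 in². φR_n = 0.75 × 54 × 0.3068 × 3 × 1 = 37.3 kips.
Bearing (0.25 in plate, F_u = 65 ksi): end bolts L_c = 1.4375 − 0.6875/2 = 1.09375, R_n = min(1.2×1.09375×0.25×65, 2.4×0.625×0.25×65) = 21.328 kips/bolt; interior L_c = 2.25 − 0.6875 = 1.5625, R_n = 24.375 kips/bolt. φR_n = 0.75 × (1×21.328 + 2×24.375) = 52.6 kips.
Tension rupture (net): A_n = (1.875 − 1×0.75)×0.25 = 0.28125 in² (U = 1.0, A_e = A_n). φR_n = 0.75 × 65 × 0.28125 = 13.7 kips.
Tension yield (gross): A_g = 1.875×0.25 = 0.46875 in². φR_n = 0.90 × 50 × 0.46875 = 21.1 kips.
Block shear: shear path 1×[1.4375+2×2.25] = 1×5.9375 in, A_gv = 1.4844, A_nv = 1×(5.9375 − 2.5×0.75)×0.25 = 1.0156 in²; tension to near edge: (0.8125 − 0.5×0.75)×0.25 = 0.10938 in². R_n = min(0.6×65×1.0156, 0.6×50×1.4844) + 1.0×65×0.10938 = min(39.608, 44.532) + 7.1097 = 46.718 kips. φR_n = 0.75 × 46.718 = 35.0 kips.
Governing: min(37.3, 52.6, 13.7, 21.1, 35.0) = 13.7 kips → net-section rupture.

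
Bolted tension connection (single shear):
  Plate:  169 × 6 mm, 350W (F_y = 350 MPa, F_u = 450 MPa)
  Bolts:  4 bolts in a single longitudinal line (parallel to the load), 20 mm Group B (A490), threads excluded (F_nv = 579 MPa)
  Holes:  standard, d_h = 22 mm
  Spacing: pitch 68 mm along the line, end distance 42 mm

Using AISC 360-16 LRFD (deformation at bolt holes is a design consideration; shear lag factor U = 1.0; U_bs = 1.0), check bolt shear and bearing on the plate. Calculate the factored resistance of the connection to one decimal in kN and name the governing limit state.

Bolt shear: A_b = π(20)²/4 = 314.16 mm². φR_n = 0.75 × 579 × 314.16 × 4 × 1 = 545.7 kN.
Bearing (6 mm plate, F_u = 450 MPa): end bolts L_c = 42 − 22/2 = 31, R_n = min(1.2×31×6×450, 2.4×20×6×450) = 100.44 kN/bolt; interior L_c = 68 − 22 = 46, R_n = 129.6 kN/bolt. φR_n = 0.75 × (1×100.44 + 3×129.6) = 366.9 kN.
Governing: min(545.7, 366.9) = 366.9 kN → bearing.

366.9 kN (bearing governs)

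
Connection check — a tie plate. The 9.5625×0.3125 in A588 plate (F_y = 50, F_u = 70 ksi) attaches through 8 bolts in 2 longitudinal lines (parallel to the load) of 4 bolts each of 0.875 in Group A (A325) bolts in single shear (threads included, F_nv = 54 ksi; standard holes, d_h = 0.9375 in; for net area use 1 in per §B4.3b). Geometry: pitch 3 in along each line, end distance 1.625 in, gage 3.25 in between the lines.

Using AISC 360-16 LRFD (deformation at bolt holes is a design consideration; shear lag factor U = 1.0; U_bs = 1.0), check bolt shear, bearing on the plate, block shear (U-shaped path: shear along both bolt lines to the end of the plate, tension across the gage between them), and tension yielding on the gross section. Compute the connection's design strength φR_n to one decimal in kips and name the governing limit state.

Bolt shear: A_b = π(0.875)²/4 = 0.60132 in². φR_n = 0.75 × 54 × 0.60132 × 8 × 1 = 194.8 kips.
Bearing (0.3125 in plate, F_u = 70 ksi): end bolts L_c = 1.625 − 0.9375/2 = 1.15625, R_n = min(1.2×1.15625×0.3125×70, 2.4×0.875×0.3125×70) = 30.352 kips/bolt; interior L_c = 3 − 0.9375 = 2.0625, R_n = 45.938 kips/bolt. φR_n = 0.75 × (2×30.352 + 6×45.938) = 252.2 kips.
Block shear: shear path 2×[1.625+3×3] = 2×10.625 in, A_gv = 6.6406, A_nv = 2×(10.625 − 3.5×1)×0.3125 = 4.4531 in²; tension across gage: (3.25 − 1×1)×0.3125 = 0.70313 in². R_n = min(0.6×70×4.4531, 0.6×50×6.6406) + 1.0×70×0.70313 = min(187.03, 199.22) + 49.219 = 236.25 kips. φR_n = 0.75 × 236.25 = 177.2 kips.
Tension yield (gross): A_g = 9.5625×0.3125 = 2.9883 in². φR_n = 0.90 × 50 × 2.9883 = 134.5 kips.
Governing: min(194.8, 252.2, 177.2, 134.5) = 134.5 kips → gross-section yield.

134.5 kips (gross-section yield governs)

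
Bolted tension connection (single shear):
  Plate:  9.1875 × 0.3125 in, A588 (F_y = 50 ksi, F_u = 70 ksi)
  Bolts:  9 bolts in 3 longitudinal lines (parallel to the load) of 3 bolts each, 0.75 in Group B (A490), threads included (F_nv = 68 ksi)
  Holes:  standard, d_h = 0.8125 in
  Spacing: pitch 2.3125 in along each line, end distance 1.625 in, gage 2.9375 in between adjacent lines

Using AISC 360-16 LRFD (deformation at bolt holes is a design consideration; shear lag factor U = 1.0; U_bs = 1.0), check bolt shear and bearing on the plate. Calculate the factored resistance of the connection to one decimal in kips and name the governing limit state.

202.8 kips (bolt shear governs)

Bolt shear: A_b = π(0.75)²/4 = 0.44179 in². φR_n = 0.75 × 68 × 0.44179 × 9 × 1 = 202.8 kips.
Bearing (0.3125 in plate, F_u = 70 ksi): end bolts L_c = 1.625 − 0.8125/2 = 1.21875, R_n = min(1.2×1.21875×0.3125×70, 2.4×0.75×0.3125×70) = 31.992 kips/bolt; interior L_c = 2.3125 − 0.8125 = 1.5, R_n = 39.375 kips/bolt. φR_n = 0.75 × (3×31.992 + 6×39.375) = 249.2 kips.
Governing: min(202.8, 249.2) = 202.8 kips → bolt shear.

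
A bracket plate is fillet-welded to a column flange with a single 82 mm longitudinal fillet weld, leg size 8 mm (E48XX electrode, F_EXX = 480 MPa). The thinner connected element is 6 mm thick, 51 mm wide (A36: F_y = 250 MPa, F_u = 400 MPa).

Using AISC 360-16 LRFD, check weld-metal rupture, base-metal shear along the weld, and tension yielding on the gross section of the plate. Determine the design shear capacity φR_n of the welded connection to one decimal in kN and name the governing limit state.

68.9 kN (gross-section yield governs)

Weld metal: throat = 0.707×8 = 5.656 mm, L = 82 mm. φR_n = 0.75 × 0.6 × 480 × 5.656 × 82 = 100.2 kN.
Base metal shear (6 mm plate): yield φR_n = 1.0×0.6×250×6×82 = 73.8 kN; rupture φR_n = 0.75×0.6×400×6×82 = 88.6 kN; take 73.8 kN (yield).
Tension yield (gross): A_g = 51×6 = 306 mm². φR_n = 0.90 × 250 × 306 = 68.9 kN.
Governing: min(100.2, 73.8, 68.9) = 68.9 kN → gross-section yield.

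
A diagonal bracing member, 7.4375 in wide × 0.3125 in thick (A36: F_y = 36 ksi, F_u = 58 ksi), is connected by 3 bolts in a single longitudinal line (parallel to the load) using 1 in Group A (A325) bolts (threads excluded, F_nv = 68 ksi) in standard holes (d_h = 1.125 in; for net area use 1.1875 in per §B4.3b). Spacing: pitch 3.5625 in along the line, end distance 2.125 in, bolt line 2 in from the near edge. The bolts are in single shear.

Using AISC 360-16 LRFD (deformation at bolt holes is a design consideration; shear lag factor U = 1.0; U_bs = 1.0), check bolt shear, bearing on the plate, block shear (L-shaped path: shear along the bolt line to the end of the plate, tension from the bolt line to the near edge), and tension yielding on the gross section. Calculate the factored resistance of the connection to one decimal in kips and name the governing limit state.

Bolt shear: A_b = π(1)²/4 = 0.7854 in². φR_n = 0.75 × 68 × 0.7854 × 3 × 1 = 120.2 kips.
Bearing (0.3125 in plate, F_u = 58 ksi): end bolts L_c = 2.125 − 1.125/2 = 1.5625, R_n = min(1.2×1.5625×0.3125×58, 2.4×1×0.3125×58) = 33.984 kips/bolt; interior L_c = 3.5625 − 1.125 = 2.4375, R_n = 43.5 kips/bolt. φR_n = 0.75 × (1×33.984 + 2×43.5) = 90.7 kips.
Block shear: shear path 1×[2.125+2×3.5625] = 1×9.25 in, A_gv = 2.8906, A_nv = 1×(9.25 − 2.5×1.1875)×0.3125 = 1.9629 in²; tension to near edge: (2 − 0.5×1.1875)×0.3125 = 0.43945 in². R_n = min(0.6×58×1.9629, 0.6×36×2.8906) + 1.0×58×0.43945 = min(68.309, 62.437) + 25.488 = 87.925 kips. φR_n = 0.75 × 87.925 = 65.9 kips.
Tension yield (gross): A_g = 7.4375×0.3125 = 2.3242 in². φR_n = 0.90 × 36 × 2.3242 = 75.3 kips.
Governing: min(120.2, 90.7, 65.9, 75.3) = 65.9 kips → block shear.

65.9 kips (block shear governs)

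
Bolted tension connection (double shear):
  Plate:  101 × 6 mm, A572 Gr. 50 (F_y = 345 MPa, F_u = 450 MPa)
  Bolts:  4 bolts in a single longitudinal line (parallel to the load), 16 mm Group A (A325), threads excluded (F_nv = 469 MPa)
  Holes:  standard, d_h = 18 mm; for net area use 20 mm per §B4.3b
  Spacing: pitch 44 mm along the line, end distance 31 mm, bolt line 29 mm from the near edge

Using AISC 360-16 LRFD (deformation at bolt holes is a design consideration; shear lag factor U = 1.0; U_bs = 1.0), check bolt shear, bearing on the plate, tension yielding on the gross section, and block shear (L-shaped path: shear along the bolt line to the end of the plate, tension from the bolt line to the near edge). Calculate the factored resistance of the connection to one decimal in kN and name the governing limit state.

151.5 kN (block shear governs)

Bolt shear: A_b = π(16)²/4 = 201.06 mm². φR_n = 0.75 × 469 × 201.06 × 4 × 2 = 565.8 kN.
Bearing (6 mm plate, F_u = 450 MPa): end bolts L_c = 31 − 18/2 = 22, R_n = min(1.2×22×6×450, 2.4×16×6×450) = 71.28 kN/bolt; interior L_c = 44 − 18 = 26, R_n = 84.24 kN/bolt. φR_n = 0.75 × (1×71.28 + 3×84.24) = 243.0 kN.
Tension yield (gross): A_g = 101×6 = 606 mm². φR_n = 0.90 × 345 × 606 = 188.2 kN.
Block shear: shear path 1×[31+3×44] = 1×163 mm, A_gv = 978, A_nv = 1×(163 − 3.5×20)×6 = 558 mm²; tension to near edge: (29 − 0.5×20)×6 = 114 mm². R_n = min(0.6×450×558, 0.6×345×978) + 1.0×450×114 = min(150.66, 202.45) + 51.3 = 201.96 kN. φR_n = 0.75 × 201.96 = 151.5 kN.
Governing: min(565.8, 243.0, 188.2, 151.5) = 151.5 kN → block shear.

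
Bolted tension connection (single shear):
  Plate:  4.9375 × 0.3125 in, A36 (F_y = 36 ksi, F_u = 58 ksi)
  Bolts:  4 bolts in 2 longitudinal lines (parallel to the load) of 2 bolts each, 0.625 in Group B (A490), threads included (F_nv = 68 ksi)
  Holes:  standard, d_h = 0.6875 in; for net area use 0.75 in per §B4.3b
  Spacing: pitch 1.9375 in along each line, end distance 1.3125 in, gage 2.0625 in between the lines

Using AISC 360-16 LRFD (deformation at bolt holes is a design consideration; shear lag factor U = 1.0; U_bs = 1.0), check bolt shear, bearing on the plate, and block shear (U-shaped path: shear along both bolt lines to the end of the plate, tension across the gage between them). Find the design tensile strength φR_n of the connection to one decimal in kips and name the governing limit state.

50.7 kips (block shear governs)

Bolt shear: A_b = π(0.625)²/4 = 0.3068 in². φR_n = 0.75 × 68 × 0.3068 × 4 × 1 = 62.6 kips.
Bearing (0.3125 in plate, F_u = 58 ksi): end bolts L_c = 1.3125 − 0.6875/2 = 0.96875, R_n = min(1.2×0.96875×0.3125×58, 2.4×0.625×0.3125×58) = 21.07 kips/bolt; interior L_c = 1.9375 − 0.6875 = 1.25, R_n = 27.188 kips/bolt. φR_n = 0.75 × (2×21.07 + 2×27.188) = 72.4 kips.
Block shear: shear path 2×[1.3125+1×1.9375] = 2×3.25 in, A_gv = 2.0313, A_nv = 2×(3.25 − 1.5×0.75)×0.3125 = 1.3281 in²; tension across gage: (2.0625 − 1×0.75)×0.3125 = 0.41016 in². R_n = min(0.6×58×1.3281, 0.6×36×2.0313) + 1.0×58×0.41016 = min(46.218, 43.876) + 23.789 = 67.665 kips. φR_n = 0.75 × 67.665 = 50.7 kips.
Governing: min(62.6, 72.4, 50.7) = 50.7 kips → block shear.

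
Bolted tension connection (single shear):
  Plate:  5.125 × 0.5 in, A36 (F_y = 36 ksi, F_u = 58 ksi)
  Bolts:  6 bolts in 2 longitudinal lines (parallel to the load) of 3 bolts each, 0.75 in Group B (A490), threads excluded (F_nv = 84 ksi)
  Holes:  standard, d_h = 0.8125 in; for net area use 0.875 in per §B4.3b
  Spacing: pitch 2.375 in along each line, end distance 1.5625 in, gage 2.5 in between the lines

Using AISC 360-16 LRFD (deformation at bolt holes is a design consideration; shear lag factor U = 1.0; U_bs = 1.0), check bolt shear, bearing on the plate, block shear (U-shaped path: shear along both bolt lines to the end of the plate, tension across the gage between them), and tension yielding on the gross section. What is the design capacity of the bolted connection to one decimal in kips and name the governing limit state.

83.0 kips (gross-section yield governs)

Bolt shear: A_b = π(0.75)²/4 = 0.44179 in². φR_n = 0.75 × 84 × 0.44179 × 6 × 1 = 167.0 kips.
Bearing (0.5 in plate, F_u = 58 ksi): end bolts L_c = 1.5625 − 0.8125/2 = 1.15625, R_n = min(1.2×1.15625×0.5×58, 2.4×0.75×0.5×58) = 40.238 kips/bolt; interior L_c = 2.375 − 0.8125 = 1.5625, R_n = 52.2 kips/bolt. φR_n = 0.75 × (2×40.238 + 4×52.2) = 217.0 kips.
Block shear: shear path 2×[1.5625+2×2.375] = 2×6.3125 in, A_gv = 6.3125, A_nv = 2×(6.3125 − 2.5×0.875)×0.5 = 4.125 in²; tension across gage: (2.5 − 1×0.875)×0.5 = 0.8125 in². R_n = min(0.6×58×4.125, 0.6×36×6.3125) + 1.0×58×0.8125 = min(143.55, 136.35) + 47.125 = 183.48 kips. φR_n = 0.75 × 183.48 = 137.6 kips.
Tension yield (gross): A_g = 5.125×0.5 = 2.5625 in². φR_n = 0.90 × 36 × 2.5625 = 83.0 kips.
Governing: min(167.0, 217.0, 137.6, 83.0) = 83.0 kips → gross-section yield.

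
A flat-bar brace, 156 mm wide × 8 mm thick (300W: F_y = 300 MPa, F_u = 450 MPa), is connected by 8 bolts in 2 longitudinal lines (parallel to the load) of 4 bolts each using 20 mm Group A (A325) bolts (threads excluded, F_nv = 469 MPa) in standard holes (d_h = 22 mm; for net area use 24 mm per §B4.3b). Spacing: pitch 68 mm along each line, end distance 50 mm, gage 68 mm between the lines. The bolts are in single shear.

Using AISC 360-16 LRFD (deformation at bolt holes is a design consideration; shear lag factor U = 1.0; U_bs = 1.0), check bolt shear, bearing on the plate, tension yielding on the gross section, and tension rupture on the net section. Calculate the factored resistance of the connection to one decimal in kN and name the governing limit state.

Bolt shear: A_b = π(20)²/4 = 314.16 mm². φR_n = 0.75 × 469 × 314.16 × 8 × 1 = 884.0 kN.
Bearing (8 mm plate, F_u = 450 MPa): end bolts L_c = 50 − 22/2 = 39, R_n = min(1.2×39×8×450, 2.4×20×8×450) = 168.48 kN/bolt; interior L_c = 68 − 22 = 46, R_n = 172.8 kN/bolt. φR_n = 0.75 × (2×168.48 + 6×172.8) = 1030.3 kN.
Tension yield (gross): A_g = 156×8 = 1248 mm². φR_n = 0.90 × 300 × 1248 = 337.0 kN.
Tension rupture (net): A_n = (156 − 2×24)×8 = 864 mm² (U = 1.0, A_e = A_n). φR_n = 0.75 × 450 × 864 = 291.6 kN.
Governing: min(884.0, 1030.3, 337.0, 291.6) = 291.6 kN → net-section rupture.

291.6 kN (net-section rupture governs)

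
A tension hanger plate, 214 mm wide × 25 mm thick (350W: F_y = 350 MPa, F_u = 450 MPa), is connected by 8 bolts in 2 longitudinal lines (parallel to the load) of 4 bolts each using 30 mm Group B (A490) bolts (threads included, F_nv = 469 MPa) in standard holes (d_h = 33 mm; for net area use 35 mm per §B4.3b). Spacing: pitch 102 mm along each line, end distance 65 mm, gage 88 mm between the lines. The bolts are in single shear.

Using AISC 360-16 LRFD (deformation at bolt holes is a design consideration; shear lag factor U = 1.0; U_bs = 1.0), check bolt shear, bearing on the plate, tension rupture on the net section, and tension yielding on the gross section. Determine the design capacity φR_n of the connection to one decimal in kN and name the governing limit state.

Bolt shear: A_b = π(30)²/4 = 706.86 mm². φR_n = 0.75 × 469 × 706.86 × 8 × 1 = 1989.1 kN.
Bearing (25 mm plate, F_u = 450 MPa): end bolts L_c = 65 − 33/2 = 48.5, R_n = min(1.2×48.5×25×450, 2.4×30×25×450) = 654.75 kN/bolt; interior L_c = 102 − 33 = 69, R_n = 810 kN/bolt. φR_n = 0.75 × (2×654.75 + 6×810) = 4627.1 kN.
Tension rupture (net): A_n = (214 − 2×35)×25 = 3600 mm² (U = 1.0, A_e = A_n). φR_n = 0.75 × 450 × 3600 = 1215.0 kN.
Tension yield (gross): A_g = 214×25 = 5350 mm². φR_n = 0.90 × 350 × 5350 = 1685.3 kN.
Governing: min(1989.1, 4627.1, 1215.0, 1685.3) = 1215.0 kN → net-section rupture.

1215.0 kN (net-section rupture governs)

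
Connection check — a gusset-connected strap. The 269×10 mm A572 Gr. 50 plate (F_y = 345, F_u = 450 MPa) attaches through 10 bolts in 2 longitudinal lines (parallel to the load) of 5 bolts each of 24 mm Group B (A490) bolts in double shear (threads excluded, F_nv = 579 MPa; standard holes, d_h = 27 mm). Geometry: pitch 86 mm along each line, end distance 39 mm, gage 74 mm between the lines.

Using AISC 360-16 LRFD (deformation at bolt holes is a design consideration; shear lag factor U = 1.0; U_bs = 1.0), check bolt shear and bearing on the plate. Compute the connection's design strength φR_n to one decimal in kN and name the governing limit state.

1761.8 kN (bearing governs)

Bolt shear: A_b = π(24)²/4 = 452.39 mm². φR_n = 0.75 × 579 × 452.39 × 10 × 2 = 3929.0 kN.
Bearing (10 mm plate, F_u = 450 MPa): end bolts L_c = 39 − 27/2 = 25.5, R_n = min(1.2×25.5×10×450, 2.4×24×10×450) = 137.7 kN/bolt; interior L_c = 86 − 27 = 59, R_n = 259.2 kN/bolt. φR_n = 0.75 × (2×137.7 + 8×259.2) = 1761.8 kN.
Governing: min(3929.0, 1761.8) = 1761.8 kN → bearing.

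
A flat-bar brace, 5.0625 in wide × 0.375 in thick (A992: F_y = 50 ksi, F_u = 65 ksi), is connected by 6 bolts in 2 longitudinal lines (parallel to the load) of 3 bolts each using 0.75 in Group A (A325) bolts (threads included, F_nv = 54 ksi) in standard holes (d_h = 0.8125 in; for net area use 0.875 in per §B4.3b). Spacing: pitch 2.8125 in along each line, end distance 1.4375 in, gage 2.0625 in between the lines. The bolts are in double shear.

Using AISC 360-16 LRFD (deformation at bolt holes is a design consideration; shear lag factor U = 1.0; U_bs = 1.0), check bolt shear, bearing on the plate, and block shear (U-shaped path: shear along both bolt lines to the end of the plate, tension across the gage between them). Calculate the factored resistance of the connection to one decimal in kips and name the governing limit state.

Bolt shear: A_b = π(0.75)²/4 = 0.44179 in². φR_n = 0.75 × 54 × 0.44179 × 6 × 2 = 214.7 kips.
Bearing (0.375 in plate, F_u = 65 ksi): end bolts L_c = 1.4375 − 0.8125/2 = 1.03125, R_n = min(1.2×1.03125×0.375×65, 2.4×0.75×0.375×65) = 30.164 kips/bolt; interior L_c = 2.8125 − 0.8125 = 2, R_n = 43.875 kips/bolt. φR_n = 0.75 × (2×30.164 + 4×43.875) = 176.9 kips.
Block shear: shear path 2×[1.4375+2×2.8125] = 2×7.0625 in, A_gv = 5.2969, A_nv = 2×(7.0625 − 2.5×0.875)×0.375 = 3.6563 in²; tension across gage: (2.0625 − 1×0.875)×0.375 = 0.44531 in². R_n = min(0.6×65×3.6563, 0.6×50×5.2969) + 1.0×65×0.44531 = min(142.6, 158.91) + 28.945 = 171.55 kips. φR_n = 0.75 × 171.55 = 128.7 kips.
Governing: min(214.7, 176.9, 128.7) = 128.7 kips → block shear.

128.7 kips (block shear governs)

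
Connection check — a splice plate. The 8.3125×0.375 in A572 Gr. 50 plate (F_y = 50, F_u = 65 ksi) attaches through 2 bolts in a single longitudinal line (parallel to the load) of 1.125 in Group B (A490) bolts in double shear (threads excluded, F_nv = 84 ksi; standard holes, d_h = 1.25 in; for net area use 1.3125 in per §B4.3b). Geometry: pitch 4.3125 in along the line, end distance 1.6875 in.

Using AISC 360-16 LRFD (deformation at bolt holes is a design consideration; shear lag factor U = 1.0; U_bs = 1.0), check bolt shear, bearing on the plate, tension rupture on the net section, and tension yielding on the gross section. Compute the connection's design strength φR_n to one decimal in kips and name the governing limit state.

72.7 kips (bearing governs)

Bolt shear: A_b = π(1.125)²/4 = 0.99402 in². φR_n = 0.75 × 84 × 0.99402 × 2 × 2 = 250.5 kips.
Bearing (0.375 in plate, F_u = 65 ksi): end bolts L_c = 1.6875 − 1.25/2 = 1.0625, R_n = min(1.2×1.0625×0.375×65, 2.4×1.125×0.375×65) = 31.078 kips/bolt; interior L_c = 4.3125 − 1.25 = 3.0625, R_n = 65.813 kips/bolt. φR_n = 0.75 × (1×31.078 + 1×65.813) = 72.7 kips.
Tension rupture (net): A_n = (8.3125 − 1×1.3125)×0.375 = 2.625 in² (U = 1.0, A_e = A_n). φR_n = 0.75 × 65 × 2.625 = 128.0 kips.
Tension yield (gross): A_g = 8.3125×0.375 = 3.1172 in². φR_n = 0.90 × 50 × 3.1172 = 140.3 kips.
Governing: min(250.5, 72.7, 128.0, 140.3) = 72.7 kips → bearing.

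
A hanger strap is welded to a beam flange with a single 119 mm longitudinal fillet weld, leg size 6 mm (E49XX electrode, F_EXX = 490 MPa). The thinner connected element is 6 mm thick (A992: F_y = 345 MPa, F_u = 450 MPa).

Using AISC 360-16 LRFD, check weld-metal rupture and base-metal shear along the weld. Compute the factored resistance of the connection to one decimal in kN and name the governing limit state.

111.3 kN (weld metal governs)

Weld metal: throat = 0.707×6 = 4.242 mm, L = 119 mm. φR_n = 0.75 × 0.6 × 490 × 4.242 × 119 = 111.3 kN.
Base metal shear (6 mm plate): yield φR_n = 1.0×0.6×345×6×119 = 147.8 kN; rupture φR_n = 0.75×0.6×450×6×119 = 144.6 kN; take 144.6 kN (rupture).
Governing: min(111.3, 144.6) = 111.3 kN → weld metal.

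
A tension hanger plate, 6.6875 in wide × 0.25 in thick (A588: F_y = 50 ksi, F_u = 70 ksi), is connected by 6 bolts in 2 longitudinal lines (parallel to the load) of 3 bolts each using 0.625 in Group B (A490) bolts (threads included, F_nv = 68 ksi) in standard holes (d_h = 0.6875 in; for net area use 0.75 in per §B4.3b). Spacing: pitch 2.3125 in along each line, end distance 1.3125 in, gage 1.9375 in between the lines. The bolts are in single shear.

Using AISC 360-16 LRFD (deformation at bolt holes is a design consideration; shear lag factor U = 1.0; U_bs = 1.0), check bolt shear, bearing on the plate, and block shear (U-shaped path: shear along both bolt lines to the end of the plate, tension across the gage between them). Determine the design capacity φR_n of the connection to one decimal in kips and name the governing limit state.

79.6 kips (block shear governs)

Bolt shear: A_b = π(0.625)²/4 = 0.3068 in². φR_n = 0.75 × 68 × 0.3068 × 6 × 1 = 93.9 kips.
Bearing (0.25 in plate, F_u = 70 ksi): end bolts L_c = 1.3125 − 0.6875/2 = 0.96875, R_n = min(1.2×0.96875×0.25×70, 2.4×0.625×0.25×70) = 20.344 kips/bolt; interior L_c = 2.3125 − 0.6875 = 1.625, R_n = 26.25 kips/bolt. φR_n = 0.75 × (2×20.344 + 4×26.25) = 109.3 kips.
Block shear: shear path 2×[1.3125+2×2.3125] = 2×5.9375 in, A_gv = 2.9688, A_nv = 2×(5.9375 − 2.5×0.75)×0.25 = 2.0313 in²; tension across gage: (1.9375 − 1×0.75)×0.25 = 0.29688 in². R_n = min(0.6×70×2.0313, 0.6×50×2.9688) + 1.0×70×0.29688 = min(85.315, 89.064) + 20.782 = 106.1 kips. φR_n = 0.75 × 106.1 = 79.6 kips.
Governing: min(93.9, 109.3, 79.6) = 79.6 kips → block shear.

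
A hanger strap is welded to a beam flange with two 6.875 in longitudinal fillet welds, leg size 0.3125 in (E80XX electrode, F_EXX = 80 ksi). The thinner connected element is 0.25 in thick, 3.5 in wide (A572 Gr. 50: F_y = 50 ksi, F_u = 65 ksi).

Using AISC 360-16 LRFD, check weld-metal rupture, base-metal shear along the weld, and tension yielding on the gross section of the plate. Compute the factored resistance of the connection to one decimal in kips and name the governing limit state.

Weld metal: throat = 0.707×0.3125 = 0.22094 in, L = 2×6.875 = 13.75 in. φR_n = 0.75 × 0.6 × 80 × 0.22094 × 13.75 = 109.4 kips.
Base metal shear (0.25 in plate): yield φR_n = 1.0×0.6×50×0.25×13.75 = 103.1 kips; rupture φR_n = 0.75×0.6×65×0.25×13.75 = 100.5 kips; take 100.5 kips (rupture).
Tension yield (gross): A_g = 3.5×0.25 = 0.875 in². φR_n = 0.90 × 50 × 0.875 = 39.4 kips.
Governing: min(109.4, 100.5, 39.4) = 39.4 kips → gross-section yield.

39.4 kips (gross-section yield governs)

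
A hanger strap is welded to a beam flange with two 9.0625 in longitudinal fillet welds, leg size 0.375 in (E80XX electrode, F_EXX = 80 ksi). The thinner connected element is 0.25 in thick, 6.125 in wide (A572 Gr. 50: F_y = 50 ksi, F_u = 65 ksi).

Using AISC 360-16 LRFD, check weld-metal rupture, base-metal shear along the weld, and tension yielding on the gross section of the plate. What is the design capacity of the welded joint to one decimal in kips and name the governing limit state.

Weld metal: throat = 0.707×0.375 = 0.26513 in, L = 2×9.0625 = 18.125 in. φR_n = 0.75 × 0.6 × 80 × 0.26513 × 18.125 = 173.0 kips.
Base metal shear (0.25 in plate): yield φR_n = 1.0×0.6×50×0.25×18.125 = 135.9 kips; rupture φR_n = 0.75×0.6×65×0.25×18.125 = 132.5 kips; take 132.5 kips (rupture).
Tension yield (gross): A_g = 6.125×0.25 = 1.5313 in². φR_n = 0.90 × 50 × 1.5313 = 68.9 kips.
Governing: min(173.0, 132.5, 68.9) = 68.9 kips → gross-section yield.

68.9 kips (gross-section yield governs)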